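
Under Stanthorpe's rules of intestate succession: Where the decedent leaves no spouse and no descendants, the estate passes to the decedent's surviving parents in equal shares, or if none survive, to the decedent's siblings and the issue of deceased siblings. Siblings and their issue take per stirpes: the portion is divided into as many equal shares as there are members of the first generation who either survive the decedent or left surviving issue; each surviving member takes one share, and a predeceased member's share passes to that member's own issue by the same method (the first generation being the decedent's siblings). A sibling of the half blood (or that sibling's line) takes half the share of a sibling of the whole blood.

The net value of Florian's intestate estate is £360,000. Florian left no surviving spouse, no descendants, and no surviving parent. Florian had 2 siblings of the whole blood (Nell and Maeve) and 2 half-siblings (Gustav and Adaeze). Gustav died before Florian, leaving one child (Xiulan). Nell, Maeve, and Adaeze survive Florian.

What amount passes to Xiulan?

The entire £360,000 passes to the siblings and their issue.
Counting each half-blood sibling's line as half a unit, there are 3 units in £360,000, so one unit is £120,000. Whole-blood lines (Nell and Maeve) take £120,000 each; half-blood lines (Gustav and Adaeze) take £60,000 each.
Gustav's share (£60,000) passes entirely to Xiulan.

Xiulan receives £60,000.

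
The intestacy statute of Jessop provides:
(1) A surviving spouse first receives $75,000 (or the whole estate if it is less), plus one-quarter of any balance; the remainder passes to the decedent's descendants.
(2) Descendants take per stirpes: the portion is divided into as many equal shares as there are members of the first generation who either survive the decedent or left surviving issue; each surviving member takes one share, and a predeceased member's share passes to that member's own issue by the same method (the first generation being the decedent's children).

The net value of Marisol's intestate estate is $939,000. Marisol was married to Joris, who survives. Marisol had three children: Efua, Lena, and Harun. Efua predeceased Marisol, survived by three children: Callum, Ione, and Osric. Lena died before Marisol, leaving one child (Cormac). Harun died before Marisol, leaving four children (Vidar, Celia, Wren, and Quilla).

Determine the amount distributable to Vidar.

Joris first takes $75,000, leaving a balance of $864,000. Joris then takes one-quarter of the balance ($216,000), for a total of $291,000. The remaining $648,000 passes to the descendants.
The descendants' portion ($648,000) is divided into 3 shares of $216,000: Efua's $216,000 share passes to Efua's issue; Lena's $216,000 share passes to Lena's issue; Harun's $216,000 share passes to Harun's issue.
Efua's share ($216,000) is divided into 3 shares of $72,000: Callum, Ione, and Osric each take $72,000.
Lena's share ($216,000) passes entirely to Cormac.
Harun's share ($216,000) is divided into 4 shares of $54,000: Vidar, Celia, Wren, and Quilla each take $54,000.

Vidar receives $54,000.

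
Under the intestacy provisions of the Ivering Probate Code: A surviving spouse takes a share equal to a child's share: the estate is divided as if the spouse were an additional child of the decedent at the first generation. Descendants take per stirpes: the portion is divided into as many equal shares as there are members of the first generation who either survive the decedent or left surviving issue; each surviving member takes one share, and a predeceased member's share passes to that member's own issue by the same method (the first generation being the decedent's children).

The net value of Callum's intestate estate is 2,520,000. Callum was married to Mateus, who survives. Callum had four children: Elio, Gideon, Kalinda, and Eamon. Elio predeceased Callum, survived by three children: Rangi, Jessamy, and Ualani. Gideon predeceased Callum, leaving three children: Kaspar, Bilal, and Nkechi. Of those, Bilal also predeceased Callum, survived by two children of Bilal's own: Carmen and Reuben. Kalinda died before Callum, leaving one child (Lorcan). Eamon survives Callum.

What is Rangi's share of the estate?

Rangi receives 168,000.

The spouse counts as an additional share at the children's level, so there are 5 primary shares of 504,000. Mateus takes one such share (504,000).
The children's combined portion (2,016,000) is divided into 4 shares of 504,000: Eamon takes 504,000; Elio's 504,000 share passes to Elio's issue; Gideon's 504,000 share passes to Gideon's issue; Kalinda's 504,000 share passes to Kalinda's issue.
Elio's share (504,000) is divided into 3 shares of 168,000: Rangi, Jessamy, and Ualani each take 168,000.
Gideon's share (504,000) is divided into 3 shares of 168,000: Kaspar and Nkechi each take 168,000; Bilal's 168,000 share passes to Bilal's issue.
Bilal's share (168,000) is divided into 2 shares of 84,000: Carmen and Reuben each take 84,000.
Kalinda's share (504,000) passes entirely to Lorcan.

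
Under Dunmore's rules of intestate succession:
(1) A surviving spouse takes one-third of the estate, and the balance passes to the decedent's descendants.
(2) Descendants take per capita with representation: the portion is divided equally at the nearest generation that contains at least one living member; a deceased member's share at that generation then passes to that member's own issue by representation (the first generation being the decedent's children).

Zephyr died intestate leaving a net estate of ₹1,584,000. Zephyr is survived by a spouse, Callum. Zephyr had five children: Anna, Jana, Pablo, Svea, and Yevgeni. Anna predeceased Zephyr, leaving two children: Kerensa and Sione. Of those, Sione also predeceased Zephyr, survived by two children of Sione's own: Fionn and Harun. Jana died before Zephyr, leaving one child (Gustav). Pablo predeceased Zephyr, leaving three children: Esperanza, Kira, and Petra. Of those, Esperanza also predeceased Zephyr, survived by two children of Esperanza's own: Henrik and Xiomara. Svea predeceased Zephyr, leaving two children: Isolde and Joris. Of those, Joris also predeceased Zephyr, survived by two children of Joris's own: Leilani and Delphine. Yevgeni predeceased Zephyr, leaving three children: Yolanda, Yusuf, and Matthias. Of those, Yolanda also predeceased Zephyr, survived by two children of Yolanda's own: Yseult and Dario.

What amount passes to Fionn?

Fionn receives ₹48,000.

Callum takes one-third of ₹1,584,000 = ₹528,000. The remaining ₹1,056,000 passes to the descendants.
No child survives, so the initial division is made at the grandchildren's generation.
The descendants' portion (₹1,056,000) is divided into 11 shares of ₹96,000: Kerensa, Gustav, Kira, Petra, Isolde, Yusuf, and Matthias each take ₹96,000; Sione's ₹96,000 share passes to Sione's issue; Esperanza's ₹96,000 share passes to Esperanza's issue; Joris's ₹96,000 share passes to Joris's issue; Yolanda's ₹96,000 share passes to Yolanda's issue.
Sione's share (₹96,000) is divided into 2 shares of ₹48,000: Fionn and Harun each take ₹48,000.
Esperanza's share (₹96,000) is divided into 2 shares of ₹48,000: Henrik and Xiomara each take ₹48,000.
Joris's share (₹96,000) is divided into 2 shares of ₹48,000: Leilani and Delphine each take ₹48,000.
Yolanda's share (₹96,000) is divided into 2 shares of ₹48,000: Yseult and Dario each take ₹48,000.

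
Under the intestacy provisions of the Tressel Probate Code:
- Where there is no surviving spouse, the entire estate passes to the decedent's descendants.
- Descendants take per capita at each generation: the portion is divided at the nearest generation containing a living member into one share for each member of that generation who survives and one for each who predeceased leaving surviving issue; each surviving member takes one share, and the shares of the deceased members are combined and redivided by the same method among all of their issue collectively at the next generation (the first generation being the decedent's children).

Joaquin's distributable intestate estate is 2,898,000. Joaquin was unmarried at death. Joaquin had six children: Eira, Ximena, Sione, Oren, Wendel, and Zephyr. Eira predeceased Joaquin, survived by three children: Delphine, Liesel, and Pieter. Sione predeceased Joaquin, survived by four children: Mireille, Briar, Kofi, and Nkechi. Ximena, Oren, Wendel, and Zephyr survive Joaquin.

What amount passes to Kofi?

The entire 2,898,000 passes to the descendants.
That amount (2,898,000) is divided at the children's generation into 6 shares of 483,000. Ximena, Oren, Wendel, and Zephyr each take 483,000. The 2 shares of the deceased (Eira and Sione) are combined into a pool of 966,000.
That pool (966,000) is divided at the grandchildren's generation equally among Delphine, Liesel, Pieter, Mireille, Briar, Kofi, and Nkechi: 138,000 each.

Kofi receives 138,000.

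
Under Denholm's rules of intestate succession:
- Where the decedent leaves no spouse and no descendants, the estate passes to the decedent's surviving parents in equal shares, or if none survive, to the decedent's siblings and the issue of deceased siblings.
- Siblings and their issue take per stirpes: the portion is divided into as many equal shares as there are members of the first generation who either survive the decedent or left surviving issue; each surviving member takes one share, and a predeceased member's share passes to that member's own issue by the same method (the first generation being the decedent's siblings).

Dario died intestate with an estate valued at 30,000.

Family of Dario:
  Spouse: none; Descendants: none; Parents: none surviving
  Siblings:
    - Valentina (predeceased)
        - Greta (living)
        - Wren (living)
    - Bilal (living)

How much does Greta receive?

Greta receives 7,500.

The entire 30,000 passes to the siblings and their issue.
That amount (30,000) is divided into 2 shares of 15,000: Bilal takes 15,000; Valentina's 15,000 share passes to Valentina's issue.
Valentina's share (15,000) is divided into 2 shares of 7,500: Greta and Wren each take 7,500.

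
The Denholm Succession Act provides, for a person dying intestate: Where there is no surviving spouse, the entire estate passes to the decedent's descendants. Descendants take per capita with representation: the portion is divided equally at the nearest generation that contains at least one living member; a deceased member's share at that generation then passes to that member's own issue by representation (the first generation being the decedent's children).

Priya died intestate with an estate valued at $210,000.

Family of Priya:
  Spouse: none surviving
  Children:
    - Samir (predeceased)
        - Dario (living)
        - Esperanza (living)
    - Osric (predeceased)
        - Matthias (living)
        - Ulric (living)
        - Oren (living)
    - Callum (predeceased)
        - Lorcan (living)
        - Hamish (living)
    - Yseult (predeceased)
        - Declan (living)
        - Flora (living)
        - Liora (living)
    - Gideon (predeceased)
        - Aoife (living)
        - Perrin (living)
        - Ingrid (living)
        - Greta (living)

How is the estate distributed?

Dario: $15,000; Esperanza: $15,000; Matthias: $15,000; Ulric: $15,000; Oren: $15,000; Lorcan: $15,000; Hamish: $15,000; Declan: $15,000; Flora: $15,000; Liora: $15,000; Aoife: $15,000; Perrin: $15,000; Ingrid: $15,000; Greta: $15,000

The entire $210,000 passes to the descendants.
No child survives, so the initial division is made at the grandchildren's generation.
That amount ($210,000) is divided into 14 shares of $15,000: Dario, Esperanza, Matthias, Ulric, Oren, Lorcan, Hamish, Declan, Flora, Liora, Aoife, Perrin, Ingrid, and Greta each take $15,000.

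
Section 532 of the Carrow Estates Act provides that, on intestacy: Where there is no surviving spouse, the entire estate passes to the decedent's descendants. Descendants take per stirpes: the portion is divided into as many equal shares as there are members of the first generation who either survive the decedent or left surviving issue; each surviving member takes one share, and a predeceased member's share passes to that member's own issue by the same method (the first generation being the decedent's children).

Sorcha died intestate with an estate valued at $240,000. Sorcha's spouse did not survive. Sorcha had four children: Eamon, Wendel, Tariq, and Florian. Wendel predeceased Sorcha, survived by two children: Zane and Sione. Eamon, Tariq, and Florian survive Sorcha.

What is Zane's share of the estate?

The entire $240,000 passes to the descendants.
That amount ($240,000) is divided into 4 shares of $60,000: Eamon, Tariq, and Florian each take $60,000; Wendel's $60,000 share passes to Wendel's issue.
Wendel's share ($60,000) is divided into 2 shares of $30,000: Zane and Sione each take $30,000.

Zane receives $30,000.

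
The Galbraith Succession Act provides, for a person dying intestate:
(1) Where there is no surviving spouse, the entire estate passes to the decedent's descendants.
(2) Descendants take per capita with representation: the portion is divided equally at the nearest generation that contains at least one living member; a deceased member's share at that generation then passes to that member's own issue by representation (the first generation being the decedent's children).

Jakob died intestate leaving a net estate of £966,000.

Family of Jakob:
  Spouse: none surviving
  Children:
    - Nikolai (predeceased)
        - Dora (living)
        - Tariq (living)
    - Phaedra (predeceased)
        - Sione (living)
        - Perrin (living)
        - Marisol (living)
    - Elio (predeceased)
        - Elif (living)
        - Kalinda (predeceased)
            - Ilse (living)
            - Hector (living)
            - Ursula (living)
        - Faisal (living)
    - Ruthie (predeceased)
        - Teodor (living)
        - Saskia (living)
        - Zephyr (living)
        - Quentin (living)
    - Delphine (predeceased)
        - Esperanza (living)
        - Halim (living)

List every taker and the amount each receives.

Dora: £69,000; Tariq: £69,000; Sione: £69,000; Perrin: £69,000; Marisol: £69,000; Elif: £69,000; Ilse: £23,000; Hector: £23,000; Ursula: £23,000; Faisal: £69,000; Teodor: £69,000; Saskia: £69,000; Zephyr: £69,000; Quentin: £69,000; Esperanza: £69,000; Halim: £69,000

The entire £966,000 passes to the descendants.
No child survives, so the initial division is made at the grandchildren's generation.
That amount (£966,000) is divided into 14 shares of £69,000: Dora, Tariq, Sione, Perrin, Marisol, Elif, Faisal, Teodor, Saskia, Zephyr, Quentin, Esperanza, and Halim each take £69,000; Kalinda's £69,000 share passes to Kalinda's issue.
Kalinda's share (£69,000) is divided into 3 shares of £23,000: Ilse, Hector, and Ursula each take £23,000.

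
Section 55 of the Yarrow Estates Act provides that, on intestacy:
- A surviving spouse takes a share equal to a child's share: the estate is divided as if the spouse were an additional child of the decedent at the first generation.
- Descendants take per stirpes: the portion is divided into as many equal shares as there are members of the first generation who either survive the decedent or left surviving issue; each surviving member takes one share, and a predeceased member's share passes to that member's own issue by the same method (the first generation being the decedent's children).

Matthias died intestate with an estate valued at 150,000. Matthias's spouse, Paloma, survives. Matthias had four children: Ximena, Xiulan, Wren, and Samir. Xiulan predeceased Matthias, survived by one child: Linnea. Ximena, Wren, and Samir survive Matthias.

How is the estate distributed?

Paloma: 30,000; Ximena: 30,000; Linnea: 30,000; Wren: 30,000; Samir: 30,000

The spouse counts as an additional share at the children's level, so there are 5 primary shares of 30,000. Paloma takes one such share (30,000).
The children's combined portion (120,000) is divided into 4 shares of 30,000: Ximena, Wren, and Samir each take 30,000; Xiulan's 30,000 share passes to Xiulan's issue.
Xiulan's share (30,000) passes entirely to Linnea.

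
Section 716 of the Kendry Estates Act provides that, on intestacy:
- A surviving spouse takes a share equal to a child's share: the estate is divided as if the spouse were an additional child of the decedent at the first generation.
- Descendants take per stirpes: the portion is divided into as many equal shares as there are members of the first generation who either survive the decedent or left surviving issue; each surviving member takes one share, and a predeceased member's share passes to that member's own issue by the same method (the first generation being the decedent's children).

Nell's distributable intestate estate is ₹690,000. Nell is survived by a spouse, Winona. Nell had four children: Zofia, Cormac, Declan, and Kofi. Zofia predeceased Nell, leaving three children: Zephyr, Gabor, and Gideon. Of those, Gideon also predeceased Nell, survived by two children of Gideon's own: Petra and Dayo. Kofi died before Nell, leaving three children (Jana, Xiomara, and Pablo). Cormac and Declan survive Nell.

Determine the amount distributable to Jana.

Jana receives ₹46,000.

The spouse counts as an additional share at the children's level, so there are 5 primary shares of ₹138,000. Winona takes one such share (₹138,000).
The children's combined portion (₹552,000) is divided into 4 shares of ₹138,000: Cormac and Declan each take ₹138,000; Zofia's ₹138,000 share passes to Zofia's issue; Kofi's ₹138,000 share passes to Kofi's issue.
Zofia's share (₹138,000) is divided into 3 shares of ₹46,000: Zephyr and Gabor each take ₹46,000; Gideon's ₹46,000 share passes to Gideon's issue.
Gideon's share (₹46,000) is divided into 2 shares of ₹23,000: Petra and Dayo each take ₹23,000.
Kofi's share (₹138,000) is divided into 3 shares of ₹46,000: Jana, Xiomara, and Pablo each take ₹46,000.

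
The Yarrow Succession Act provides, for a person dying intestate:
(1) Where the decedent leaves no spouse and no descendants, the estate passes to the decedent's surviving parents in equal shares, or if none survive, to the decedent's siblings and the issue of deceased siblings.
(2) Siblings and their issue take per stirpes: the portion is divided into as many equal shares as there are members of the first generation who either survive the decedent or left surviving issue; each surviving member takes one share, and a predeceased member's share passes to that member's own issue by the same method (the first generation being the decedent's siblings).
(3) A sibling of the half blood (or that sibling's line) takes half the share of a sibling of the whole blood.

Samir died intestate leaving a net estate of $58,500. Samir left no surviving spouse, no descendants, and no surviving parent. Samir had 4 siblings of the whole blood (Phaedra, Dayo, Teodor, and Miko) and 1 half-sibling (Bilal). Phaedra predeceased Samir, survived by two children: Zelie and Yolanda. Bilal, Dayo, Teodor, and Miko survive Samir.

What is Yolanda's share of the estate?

Yolanda receives $6,500.

The entire $58,500 passes to the siblings and their issue.
Counting each half-blood sibling's line as half a unit, there are 9/2 units in $58,500, so one unit is $13,000. Whole-blood lines (Phaedra, Dayo, Teodor, and Miko) take $13,000 each; half-blood lines (Bilal) take $6,500 each.
Phaedra's share ($13,000) is divided into 2 shares of $6,500: Zelie and Yolanda each take $6,500.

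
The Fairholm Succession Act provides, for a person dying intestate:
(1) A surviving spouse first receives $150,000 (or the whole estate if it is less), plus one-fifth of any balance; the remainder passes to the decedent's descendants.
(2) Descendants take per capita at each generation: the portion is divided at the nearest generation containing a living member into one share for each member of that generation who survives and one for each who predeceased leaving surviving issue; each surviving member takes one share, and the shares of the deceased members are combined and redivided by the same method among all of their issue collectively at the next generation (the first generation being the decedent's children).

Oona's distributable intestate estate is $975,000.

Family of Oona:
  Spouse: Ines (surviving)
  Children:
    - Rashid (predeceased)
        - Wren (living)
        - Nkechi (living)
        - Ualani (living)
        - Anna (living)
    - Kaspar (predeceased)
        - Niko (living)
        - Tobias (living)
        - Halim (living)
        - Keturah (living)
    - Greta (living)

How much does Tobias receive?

Ines first takes $150,000, leaving a balance of $825,000. Ines then takes one-fifth of the balance ($165,000), for a total of $315,000. The remaining $660,000 passes to the descendants.
The descendants' portion ($660,000) is divided at the children's generation into 3 shares of $220,000. Greta takes $220,000. The 2 shares of the deceased (Rashid and Kaspar) are combined into a pool of $440,000.
That pool ($440,000) is divided at the grandchildren's generation equally among Wren, Nkechi, Ualani, Anna, Niko, Tobias, Halim, and Keturah: $55,000 each.

Tobias receives $55,000.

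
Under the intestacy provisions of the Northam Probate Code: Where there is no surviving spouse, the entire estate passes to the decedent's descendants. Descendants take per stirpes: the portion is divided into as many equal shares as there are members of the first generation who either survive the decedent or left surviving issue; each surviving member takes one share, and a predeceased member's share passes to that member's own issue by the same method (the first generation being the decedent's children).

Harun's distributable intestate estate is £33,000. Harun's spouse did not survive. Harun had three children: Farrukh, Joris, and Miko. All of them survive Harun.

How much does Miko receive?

The entire £33,000 passes to the descendants.
That amount (£33,000) is divided into 3 shares of £11,000: Farrukh, Joris, and Miko each take £11,000.

Miko receives £11,000.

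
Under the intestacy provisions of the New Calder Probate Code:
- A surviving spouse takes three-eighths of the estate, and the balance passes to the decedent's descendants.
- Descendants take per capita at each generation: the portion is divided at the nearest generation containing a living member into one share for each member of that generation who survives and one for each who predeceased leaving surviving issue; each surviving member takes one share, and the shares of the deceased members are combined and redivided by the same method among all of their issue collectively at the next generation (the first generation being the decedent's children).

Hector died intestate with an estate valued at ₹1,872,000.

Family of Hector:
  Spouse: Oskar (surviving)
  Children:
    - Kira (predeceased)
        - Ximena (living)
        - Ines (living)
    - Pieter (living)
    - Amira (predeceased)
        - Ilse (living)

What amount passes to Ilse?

Oskar takes three-eighths of ₹1,872,000 = ₹702,000. The remaining ₹1,170,000 passes to the descendants.
The descendants' portion (₹1,170,000) is divided at the children's generation into 3 shares of ₹390,000. Pieter takes ₹390,000. The 2 shares of the deceased (Kira and Amira) are combined into a pool of ₹780,000.
That pool (₹780,000) is divided at the grandchildren's generation equally among Ximena, Ines, and Ilse: ₹260,000 each.

Ilse receives ₹260,000.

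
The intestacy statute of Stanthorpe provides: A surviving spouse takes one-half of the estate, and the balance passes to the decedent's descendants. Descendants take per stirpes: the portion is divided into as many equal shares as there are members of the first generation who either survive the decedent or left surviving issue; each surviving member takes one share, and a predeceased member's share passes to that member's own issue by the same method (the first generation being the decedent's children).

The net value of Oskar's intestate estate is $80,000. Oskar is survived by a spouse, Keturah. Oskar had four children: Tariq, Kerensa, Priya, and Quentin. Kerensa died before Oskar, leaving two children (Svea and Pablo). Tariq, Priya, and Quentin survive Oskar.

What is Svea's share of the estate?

Svea receives $5,000.

Keturah takes one-half of $80,000 = $40,000. The remaining $40,000 passes to the descendants.
The descendants' portion ($40,000) is divided into 4 shares of $10,000: Tariq, Priya, and Quentin each take $10,000; Kerensa's $10,000 share passes to Kerensa's issue.
Kerensa's share ($10,000) is divided into 2 shares of $5,000: Svea and Pablo each take $5,000.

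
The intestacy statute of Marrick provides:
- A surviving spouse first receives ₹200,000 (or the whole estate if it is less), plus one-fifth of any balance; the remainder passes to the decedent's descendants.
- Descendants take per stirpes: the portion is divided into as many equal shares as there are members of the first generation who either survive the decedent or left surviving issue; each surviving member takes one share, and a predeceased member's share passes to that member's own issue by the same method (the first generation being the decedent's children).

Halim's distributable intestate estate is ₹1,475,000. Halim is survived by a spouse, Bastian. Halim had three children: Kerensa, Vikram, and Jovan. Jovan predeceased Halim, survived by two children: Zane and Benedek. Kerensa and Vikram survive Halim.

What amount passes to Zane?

Bastian first takes ₹200,000, leaving a balance of ₹1,275,000. Bastian then takes one-fifth of the balance (₹255,000), for a total of ₹455,000. The remaining ₹1,020,000 passes to the descendants.
The descendants' portion (₹1,020,000) is divided into 3 shares of ₹340,000: Kerensa and Vikram each take ₹340,000; Jovan's ₹340,000 share passes to Jovan's issue.
Jovan's share (₹340,000) is divided into 2 shares of ₹170,000: Zane and Benedek each take ₹170,000.

Zane receives ₹170,000.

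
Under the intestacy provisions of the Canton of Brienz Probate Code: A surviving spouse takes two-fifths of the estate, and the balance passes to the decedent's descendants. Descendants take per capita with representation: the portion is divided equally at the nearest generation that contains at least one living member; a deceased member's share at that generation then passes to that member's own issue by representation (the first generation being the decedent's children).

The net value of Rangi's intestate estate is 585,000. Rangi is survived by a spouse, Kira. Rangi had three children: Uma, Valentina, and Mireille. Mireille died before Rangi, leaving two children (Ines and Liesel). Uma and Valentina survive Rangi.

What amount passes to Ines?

Kira takes two-fifths of 585,000 = 234,000. The remaining 351,000 passes to the descendants.
The descendants' portion (351,000) is divided into 3 shares of 117,000: Uma and Valentina each take 117,000; Mireille's 117,000 share passes to Mireille's issue.
Mireille's share (117,000) is divided into 2 shares of 58,500: Ines and Liesel each take 58,500.

Ines receives 58,500.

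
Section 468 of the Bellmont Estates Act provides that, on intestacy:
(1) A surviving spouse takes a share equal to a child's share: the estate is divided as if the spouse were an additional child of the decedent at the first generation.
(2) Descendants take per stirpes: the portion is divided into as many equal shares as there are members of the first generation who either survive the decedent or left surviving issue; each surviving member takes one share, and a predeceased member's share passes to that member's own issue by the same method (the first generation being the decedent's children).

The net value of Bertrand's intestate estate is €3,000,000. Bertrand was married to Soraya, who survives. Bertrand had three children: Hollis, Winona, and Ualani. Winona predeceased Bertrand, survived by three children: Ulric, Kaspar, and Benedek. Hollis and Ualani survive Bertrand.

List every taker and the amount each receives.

Soraya: €750,000; Hollis: €750,000; Ulric: €250,000; Kaspar: €250,000; Benedek: €250,000; Ualani: €750,000

The spouse counts as an additional share at the children's level, so there are 4 primary shares of €750,000. Soraya takes one such share (€750,000).
The children's combined portion (€2,250,000) is divided into 3 shares of €750,000: Hollis and Ualani each take €750,000; Winona's €750,000 share passes to Winona's issue.
Winona's share (€750,000) is divided into 3 shares of €250,000: Ulric, Kaspar, and Benedek each take €250,000.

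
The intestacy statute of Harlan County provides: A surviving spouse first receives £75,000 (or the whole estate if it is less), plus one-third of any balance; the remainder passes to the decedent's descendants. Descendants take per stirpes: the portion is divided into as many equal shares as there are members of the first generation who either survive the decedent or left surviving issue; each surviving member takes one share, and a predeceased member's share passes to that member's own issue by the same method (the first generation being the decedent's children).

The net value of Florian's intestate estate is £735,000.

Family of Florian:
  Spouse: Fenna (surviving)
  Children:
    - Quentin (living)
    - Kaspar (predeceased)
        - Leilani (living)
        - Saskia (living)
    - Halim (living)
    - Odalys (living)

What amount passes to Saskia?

Saskia receives £55,000.

Fenna first takes £75,000, leaving a balance of £660,000. Fenna then takes one-third of the balance (£220,000), for a total of £295,000. The remaining £440,000 passes to the descendants.
The descendants' portion (£440,000) is divided into 4 shares of £110,000: Quentin, Halim, and Odalys each take £110,000; Kaspar's £110,000 share passes to Kaspar's issue.
Kaspar's share (£110,000) is divided into 2 shares of £55,000: Leilani and Saskia each take £55,000.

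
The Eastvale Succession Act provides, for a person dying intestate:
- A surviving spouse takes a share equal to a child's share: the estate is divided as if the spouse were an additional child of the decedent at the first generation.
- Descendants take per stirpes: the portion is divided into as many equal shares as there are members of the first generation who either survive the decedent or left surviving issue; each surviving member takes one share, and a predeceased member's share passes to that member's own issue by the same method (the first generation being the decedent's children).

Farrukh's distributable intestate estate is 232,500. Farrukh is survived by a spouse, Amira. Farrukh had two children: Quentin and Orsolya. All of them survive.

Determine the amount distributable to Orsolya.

Orsolya receives 77,500.

The spouse counts as an additional share at the children's level, so there are 3 primary shares of 77,500. Amira takes one such share (77,500).
The children's combined portion (155,000) is divided into 2 shares of 77,500: Quentin and Orsolya each take 77,500.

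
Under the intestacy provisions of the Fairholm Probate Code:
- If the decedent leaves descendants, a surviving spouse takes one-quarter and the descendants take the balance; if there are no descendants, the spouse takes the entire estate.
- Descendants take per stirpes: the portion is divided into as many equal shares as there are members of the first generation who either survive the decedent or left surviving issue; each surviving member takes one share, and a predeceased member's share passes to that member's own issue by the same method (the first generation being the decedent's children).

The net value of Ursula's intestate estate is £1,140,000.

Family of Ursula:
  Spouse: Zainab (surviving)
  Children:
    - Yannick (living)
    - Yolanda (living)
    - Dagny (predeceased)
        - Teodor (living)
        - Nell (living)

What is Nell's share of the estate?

Nell receives £142,500.

Zainab takes one-quarter of £1,140,000 = £285,000. The remaining £855,000 passes to the descendants.
The descendants' portion (£855,000) is divided into 3 shares of £285,000: Yannick and Yolanda each take £285,000; Dagny's £285,000 share passes to Dagny's issue.
Dagny's share (£285,000) is divided into 2 shares of £142,500: Teodor and Nell each take £142,500.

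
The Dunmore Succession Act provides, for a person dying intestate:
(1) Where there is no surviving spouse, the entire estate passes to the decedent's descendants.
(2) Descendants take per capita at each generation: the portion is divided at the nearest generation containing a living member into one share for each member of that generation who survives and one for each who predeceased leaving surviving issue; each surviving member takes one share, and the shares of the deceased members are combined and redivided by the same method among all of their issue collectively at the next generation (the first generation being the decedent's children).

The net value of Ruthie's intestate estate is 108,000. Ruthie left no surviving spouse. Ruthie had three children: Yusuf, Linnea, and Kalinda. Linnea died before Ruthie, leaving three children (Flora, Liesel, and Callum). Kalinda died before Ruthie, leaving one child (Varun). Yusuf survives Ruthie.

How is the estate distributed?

Yusuf: 36,000; Flora: 18,000; Liesel: 18,000; Callum: 18,000; Varun: 18,000

The entire 108,000 passes to the descendants.
That amount (108,000) is divided at the children's generation into 3 shares of 36,000. Yusuf takes 36,000. The 2 shares of the deceased (Linnea and Kalinda) are combined into a pool of 72,000.
That pool (72,000) is divided at the grandchildren's generation equally among Flora, Liesel, Callum, and Varun: 18,000 each.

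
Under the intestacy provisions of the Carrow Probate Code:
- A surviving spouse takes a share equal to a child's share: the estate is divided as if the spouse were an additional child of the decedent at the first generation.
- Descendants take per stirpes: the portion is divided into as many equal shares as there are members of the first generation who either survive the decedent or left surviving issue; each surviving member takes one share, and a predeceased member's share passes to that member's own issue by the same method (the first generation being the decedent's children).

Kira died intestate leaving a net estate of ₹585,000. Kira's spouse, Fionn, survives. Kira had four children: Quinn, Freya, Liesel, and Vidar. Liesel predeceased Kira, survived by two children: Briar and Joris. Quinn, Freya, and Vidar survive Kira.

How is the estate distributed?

The spouse counts as an additional share at the children's level, so there are 5 primary shares of ₹117,000. Fionn takes one such share (₹117,000).
The children's combined portion (₹468,000) is divided into 4 shares of ₹117,000: Quinn, Freya, and Vidar each take ₹117,000; Liesel's ₹117,000 share passes to Liesel's issue.
Liesel's share (₹117,000) is divided into 2 shares of ₹58,500: Briar and Joris each take ₹58,500.

Fionn: ₹117,000; Quinn: ₹117,000; Freya: ₹117,000; Briar: ₹58,500; Joris: ₹58,500; Vidar: ₹117,000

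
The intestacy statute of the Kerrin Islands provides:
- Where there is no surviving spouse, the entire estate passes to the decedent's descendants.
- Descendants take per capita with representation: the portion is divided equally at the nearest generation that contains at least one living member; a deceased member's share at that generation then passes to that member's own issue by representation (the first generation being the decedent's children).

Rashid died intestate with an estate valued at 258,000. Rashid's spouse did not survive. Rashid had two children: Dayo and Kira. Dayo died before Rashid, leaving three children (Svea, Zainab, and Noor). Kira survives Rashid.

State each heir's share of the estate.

The entire 258,000 passes to the descendants.
That amount (258,000) is divided into 2 shares of 129,000: Kira takes 129,000; Dayo's 129,000 share passes to Dayo's issue.
Dayo's share (129,000) is divided into 3 shares of 43,000: Svea, Zainab, and Noor each take 43,000.

Svea: 43,000; Zainab: 43,000; Noor: 43,000; Kira: 129,000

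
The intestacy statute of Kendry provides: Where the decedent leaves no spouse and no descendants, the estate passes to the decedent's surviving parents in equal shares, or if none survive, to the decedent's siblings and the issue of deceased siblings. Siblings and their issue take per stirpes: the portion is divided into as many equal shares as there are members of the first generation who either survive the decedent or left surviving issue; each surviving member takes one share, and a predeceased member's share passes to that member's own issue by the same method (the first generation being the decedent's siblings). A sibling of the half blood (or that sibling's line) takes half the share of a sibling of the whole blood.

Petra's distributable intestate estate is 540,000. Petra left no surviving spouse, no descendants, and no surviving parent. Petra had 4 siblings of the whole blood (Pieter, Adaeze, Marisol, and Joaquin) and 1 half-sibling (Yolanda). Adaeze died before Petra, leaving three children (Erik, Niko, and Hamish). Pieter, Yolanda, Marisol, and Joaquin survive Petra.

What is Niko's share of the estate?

The entire 540,000 passes to the siblings and their issue.
Counting each half-blood sibling's line as half a unit, there are 9/2 units in 540,000, so one unit is 120,000. Whole-blood lines (Pieter, Adaeze, Marisol, and Joaquin) take 120,000 each; half-blood lines (Yolanda) take 60,000 each.
Adaeze's share (120,000) is divided into 3 shares of 40,000: Erik, Niko, and Hamish each take 40,000.

Niko receives 40,000.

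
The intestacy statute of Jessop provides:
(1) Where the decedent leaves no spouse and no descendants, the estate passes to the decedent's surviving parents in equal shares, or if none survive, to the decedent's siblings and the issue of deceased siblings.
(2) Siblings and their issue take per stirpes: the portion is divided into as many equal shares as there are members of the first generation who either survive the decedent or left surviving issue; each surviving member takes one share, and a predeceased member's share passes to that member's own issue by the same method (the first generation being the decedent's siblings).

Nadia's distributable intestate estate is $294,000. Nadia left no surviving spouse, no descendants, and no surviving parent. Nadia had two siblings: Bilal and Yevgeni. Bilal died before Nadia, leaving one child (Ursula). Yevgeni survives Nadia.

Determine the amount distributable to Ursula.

Ursula receives $147,000.

The entire $294,000 passes to the siblings and their issue.
That amount ($294,000) is divided into 2 shares of $147,000: Yevgeni takes $147,000; Bilal's $147,000 share passes to Bilal's issue.
Bilal's share ($147,000) passes entirely to Ursula.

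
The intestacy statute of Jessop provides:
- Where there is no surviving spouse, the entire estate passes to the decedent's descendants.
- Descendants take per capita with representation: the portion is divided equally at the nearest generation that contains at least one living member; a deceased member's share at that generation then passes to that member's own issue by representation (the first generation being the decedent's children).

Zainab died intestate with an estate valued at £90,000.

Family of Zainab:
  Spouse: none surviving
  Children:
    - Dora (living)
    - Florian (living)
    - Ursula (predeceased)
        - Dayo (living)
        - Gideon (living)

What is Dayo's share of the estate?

The entire £90,000 passes to the descendants.
That amount (£90,000) is divided into 3 shares of £30,000: Dora and Florian each take £30,000; Ursula's £30,000 share passes to Ursula's issue.
Ursula's share (£30,000) is divided into 2 shares of £15,000: Dayo and Gideon each take £15,000.

Dayo receives £15,000.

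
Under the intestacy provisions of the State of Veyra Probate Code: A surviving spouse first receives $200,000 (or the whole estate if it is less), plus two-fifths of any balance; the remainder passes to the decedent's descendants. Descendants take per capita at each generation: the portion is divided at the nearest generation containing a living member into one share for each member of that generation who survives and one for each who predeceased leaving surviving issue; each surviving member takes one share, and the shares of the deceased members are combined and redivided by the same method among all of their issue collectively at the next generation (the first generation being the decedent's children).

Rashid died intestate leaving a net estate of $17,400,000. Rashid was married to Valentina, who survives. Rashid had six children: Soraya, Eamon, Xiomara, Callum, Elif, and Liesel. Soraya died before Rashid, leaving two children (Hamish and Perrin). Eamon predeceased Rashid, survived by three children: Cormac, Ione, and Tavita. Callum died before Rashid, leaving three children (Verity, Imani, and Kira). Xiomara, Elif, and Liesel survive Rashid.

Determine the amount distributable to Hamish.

Valentina first takes $200,000, leaving a balance of $17,200,000. Valentina then takes two-fifths of the balance ($6,880,000), for a total of $7,080,000. The remaining $10,320,000 passes to the descendants.
The descendants' portion ($10,320,000) is divided at the children's generation into 6 shares of $1,720,000. Xiomara, Elif, and Liesel each take $1,720,000. The 3 shares of the deceased (Soraya, Eamon, and Callum) are combined into a pool of $5,160,000.
That pool ($5,160,000) is divided at the grandchildren's generation equally among Hamish, Perrin, Cormac, Ione, Tavita, Verity, Imani, and Kira: $645,000 each.

Hamish receives $645,000.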